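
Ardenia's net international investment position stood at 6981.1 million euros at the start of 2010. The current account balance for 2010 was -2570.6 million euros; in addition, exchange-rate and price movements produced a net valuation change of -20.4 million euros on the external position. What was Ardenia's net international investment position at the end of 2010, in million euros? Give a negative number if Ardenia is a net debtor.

Change in NIIP = current account + net valuation change = -2570.6 + (-20.4) = -2591.0
End-of-year NIIP = 6981.1 + (-2591.0) = 4390.1

4390.1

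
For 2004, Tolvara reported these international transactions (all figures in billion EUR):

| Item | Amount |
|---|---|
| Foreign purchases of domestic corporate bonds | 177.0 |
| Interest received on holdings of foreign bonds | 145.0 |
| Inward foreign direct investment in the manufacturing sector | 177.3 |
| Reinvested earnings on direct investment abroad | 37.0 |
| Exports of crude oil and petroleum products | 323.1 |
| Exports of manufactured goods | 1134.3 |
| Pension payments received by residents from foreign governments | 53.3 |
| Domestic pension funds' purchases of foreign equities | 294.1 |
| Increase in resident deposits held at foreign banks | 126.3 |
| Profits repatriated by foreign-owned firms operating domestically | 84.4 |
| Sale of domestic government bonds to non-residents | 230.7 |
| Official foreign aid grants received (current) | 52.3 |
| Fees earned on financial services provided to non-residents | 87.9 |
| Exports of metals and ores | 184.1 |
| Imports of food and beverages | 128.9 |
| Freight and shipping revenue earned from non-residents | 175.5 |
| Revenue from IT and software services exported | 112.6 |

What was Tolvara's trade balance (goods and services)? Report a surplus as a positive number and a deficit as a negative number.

1888.6

Goods: 1134.3 + 323.1 + 184.1 - 128.9 = 1512.6
Services: 175.5 + 87.9 + 112.6 = 376.0
Trade balance = 1512.6 + 376.0 = 1888.6
(Excluded from the trade balance — financial account: foreign purchases of domestic corporate bonds 177.0, inward foreign direct investment in the manufacturing sector 177.3, domestic pension funds' purchases of foreign equities 294.1, increase in resident deposits held at foreign banks 126.3, sale of domestic government bonds to non-residents 230.7; primary income: interest received on holdings of foreign bonds 145.0, reinvested earnings on direct investment abroad 37.0, profits repatriated by foreign-owned firms operating domestically 84.4; secondary income: pension payments received by residents from foreign governments 53.3, official foreign aid grants received (current) 52.3.)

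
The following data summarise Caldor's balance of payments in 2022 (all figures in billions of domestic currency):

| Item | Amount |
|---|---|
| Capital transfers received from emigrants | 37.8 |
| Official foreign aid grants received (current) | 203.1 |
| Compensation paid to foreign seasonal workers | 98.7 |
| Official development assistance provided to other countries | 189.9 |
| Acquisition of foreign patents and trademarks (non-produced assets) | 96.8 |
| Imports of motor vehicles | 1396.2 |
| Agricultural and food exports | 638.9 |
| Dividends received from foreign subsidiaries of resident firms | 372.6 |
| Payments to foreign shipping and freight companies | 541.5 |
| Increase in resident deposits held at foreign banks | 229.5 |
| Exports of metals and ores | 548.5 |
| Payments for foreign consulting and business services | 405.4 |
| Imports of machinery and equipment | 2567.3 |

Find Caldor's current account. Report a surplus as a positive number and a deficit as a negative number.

Goods: -1396.2 + 638.9 - 2567.3 + 548.5 = -2776.1
Services: -405.4 - 541.5 = -946.9
Primary income: 372.6 - 98.7 = 273.9
Secondary income: -189.9 + 203.1 = 13.2
Current account = (-2776.1) + (-946.9) + 273.9 + 13.2 = -3435.9
(Excluded from the current account — capital account: capital transfers received from emigrants 37.8, acquisition of foreign patents and trademarks (non-produced assets) 96.8; financial account: increase in resident deposits held at foreign banks 229.5.)

-3435.9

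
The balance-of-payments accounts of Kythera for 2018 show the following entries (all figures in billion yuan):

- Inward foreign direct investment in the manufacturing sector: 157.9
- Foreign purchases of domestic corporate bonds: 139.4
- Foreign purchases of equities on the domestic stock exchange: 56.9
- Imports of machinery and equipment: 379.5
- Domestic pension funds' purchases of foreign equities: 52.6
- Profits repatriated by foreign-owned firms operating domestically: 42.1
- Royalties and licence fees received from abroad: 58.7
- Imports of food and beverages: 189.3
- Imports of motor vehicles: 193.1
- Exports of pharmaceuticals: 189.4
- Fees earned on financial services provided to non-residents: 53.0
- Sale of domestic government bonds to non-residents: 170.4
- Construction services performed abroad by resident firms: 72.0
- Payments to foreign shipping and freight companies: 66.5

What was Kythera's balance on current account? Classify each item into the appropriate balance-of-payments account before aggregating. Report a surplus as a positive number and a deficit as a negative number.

Goods: -379.5 - 189.3 - 193.1 + 189.4 = -572.5
Services: 58.7 + 72.0 - 66.5 + 53.0 = 117.2
Primary income: -42.1
Current account = (-572.5) + 117.2 + (-42.1) = -497.4
(Excluded from the current account — financial account: inward foreign direct investment in the manufacturing sector 157.9, foreign purchases of domestic corporate bonds 139.4, foreign purchases of equities on the domestic stock exchange 56.9, domestic pension funds' purchases of foreign equities 52.6, sale of domestic government bonds to non-residents 170.4.)

-497.4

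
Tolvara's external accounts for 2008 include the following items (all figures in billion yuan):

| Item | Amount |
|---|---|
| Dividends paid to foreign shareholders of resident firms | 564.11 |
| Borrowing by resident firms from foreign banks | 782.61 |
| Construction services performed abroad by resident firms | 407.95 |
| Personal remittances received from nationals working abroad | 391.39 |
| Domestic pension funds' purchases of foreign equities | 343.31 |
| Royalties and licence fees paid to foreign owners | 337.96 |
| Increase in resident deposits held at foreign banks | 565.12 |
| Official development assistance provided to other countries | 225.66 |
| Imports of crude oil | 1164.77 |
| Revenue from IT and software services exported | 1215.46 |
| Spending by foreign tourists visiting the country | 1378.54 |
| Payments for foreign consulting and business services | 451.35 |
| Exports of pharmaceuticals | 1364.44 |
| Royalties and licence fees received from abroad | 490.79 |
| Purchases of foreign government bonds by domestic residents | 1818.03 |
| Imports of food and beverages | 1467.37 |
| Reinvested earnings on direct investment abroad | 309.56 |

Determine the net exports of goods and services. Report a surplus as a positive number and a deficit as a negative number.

1435.73

Goods: -1164.77 + 1364.44 - 1467.37 = -1267.70
Services: 407.95 - 337.96 - 451.35 + 1215.46 + 1378.54 + 490.79 = 2703.43
Trade balance = -1267.70 + 2703.43 = 1435.73
(Excluded from the trade balance — primary income: dividends paid to foreign shareholders of resident firms 564.11, reinvested earnings on direct investment abroad 309.56; financial account: borrowing by resident firms from foreign banks 782.61, domestic pension funds' purchases of foreign equities 343.31, increase in resident deposits held at foreign banks 565.12, purchases of foreign government bonds by domestic residents 1818.03; secondary income: personal remittances received from nationals working abroad 391.39, official development assistance provided to other countries 225.66.)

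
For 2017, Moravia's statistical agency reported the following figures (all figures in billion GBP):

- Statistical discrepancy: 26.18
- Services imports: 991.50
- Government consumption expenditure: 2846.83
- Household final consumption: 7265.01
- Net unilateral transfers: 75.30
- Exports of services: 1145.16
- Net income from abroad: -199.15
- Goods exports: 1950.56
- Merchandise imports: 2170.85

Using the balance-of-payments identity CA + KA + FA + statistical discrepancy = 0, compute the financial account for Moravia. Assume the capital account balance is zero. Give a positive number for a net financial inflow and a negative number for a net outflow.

164.30

Goods balance = 1950.56 - 2170.85 = -220.29
Services balance = 1145.16 - 991.50 = 153.66
Trade balance (goods + services) = -220.29 + 153.66 = -66.63
Net primary income = -199.15
Net secondary income = 75.30
Current account = -66.63 + (-199.15) + 75.30 = -190.48
Financial account = -(-190.48 + 26.18) = 164.30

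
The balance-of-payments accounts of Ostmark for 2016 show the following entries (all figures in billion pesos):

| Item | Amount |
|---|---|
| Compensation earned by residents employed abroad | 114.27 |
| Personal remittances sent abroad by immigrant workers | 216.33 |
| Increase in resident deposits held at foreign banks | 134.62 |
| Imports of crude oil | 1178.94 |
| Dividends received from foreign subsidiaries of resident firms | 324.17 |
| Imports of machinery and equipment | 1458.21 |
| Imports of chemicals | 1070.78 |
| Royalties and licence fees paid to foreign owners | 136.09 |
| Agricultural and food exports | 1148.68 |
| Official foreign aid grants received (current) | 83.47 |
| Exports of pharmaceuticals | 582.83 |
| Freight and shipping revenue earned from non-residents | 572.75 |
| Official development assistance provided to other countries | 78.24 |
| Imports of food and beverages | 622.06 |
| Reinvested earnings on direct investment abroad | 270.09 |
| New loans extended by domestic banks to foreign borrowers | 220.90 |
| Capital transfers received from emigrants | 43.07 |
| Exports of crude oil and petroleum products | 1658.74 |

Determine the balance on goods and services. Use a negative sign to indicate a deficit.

Goods: -622.06 + 1148.68 - 1070.78 - 1178.94 + 582.83 - 1458.21 + 1658.74 = -939.74
Services: -136.09 + 572.75 = 436.66
Trade balance = -939.74 + 436.66 = -503.08
(Excluded from the trade balance — primary income: compensation earned by residents employed abroad 114.27, dividends received from foreign subsidiaries of resident firms 324.17, reinvested earnings on direct investment abroad 270.09; secondary income: personal remittances sent abroad by immigrant workers 216.33, official foreign aid grants received (current) 83.47, official development assistance provided to other countries 78.24; financial account: increase in resident deposits held at foreign banks 134.62, new loans extended by domestic banks to foreign borrowers 220.90; capital account: capital transfers received from emigrants 43.07.)

-503.08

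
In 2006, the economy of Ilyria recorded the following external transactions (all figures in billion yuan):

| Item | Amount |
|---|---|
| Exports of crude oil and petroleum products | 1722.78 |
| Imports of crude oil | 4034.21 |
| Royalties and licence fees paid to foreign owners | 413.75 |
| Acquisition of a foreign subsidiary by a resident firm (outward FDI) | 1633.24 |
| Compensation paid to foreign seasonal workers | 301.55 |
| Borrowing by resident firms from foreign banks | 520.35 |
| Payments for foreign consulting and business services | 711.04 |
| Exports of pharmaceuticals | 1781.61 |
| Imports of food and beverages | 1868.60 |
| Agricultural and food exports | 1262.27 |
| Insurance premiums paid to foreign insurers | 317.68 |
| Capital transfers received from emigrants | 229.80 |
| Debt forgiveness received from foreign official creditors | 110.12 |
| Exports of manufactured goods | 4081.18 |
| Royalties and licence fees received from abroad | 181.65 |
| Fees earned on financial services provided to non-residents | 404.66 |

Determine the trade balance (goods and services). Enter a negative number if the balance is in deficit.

2088.87

Goods: 1781.61 - 1868.60 + 1722.78 - 4034.21 + 4081.18 + 1262.27 = 2945.03
Services: 404.66 + 181.65 - 317.68 - 711.04 - 413.75 = -856.16
Trade balance = 2945.03 + (-856.16) = 2088.87
(Excluded from the trade balance — financial account: acquisition of a foreign subsidiary by a resident firm (outward FDI) 1633.24, borrowing by resident firms from foreign banks 520.35; primary income: compensation paid to foreign seasonal workers 301.55; capital account: capital transfers received from emigrants 229.80, debt forgiveness received from foreign official creditors 110.12.)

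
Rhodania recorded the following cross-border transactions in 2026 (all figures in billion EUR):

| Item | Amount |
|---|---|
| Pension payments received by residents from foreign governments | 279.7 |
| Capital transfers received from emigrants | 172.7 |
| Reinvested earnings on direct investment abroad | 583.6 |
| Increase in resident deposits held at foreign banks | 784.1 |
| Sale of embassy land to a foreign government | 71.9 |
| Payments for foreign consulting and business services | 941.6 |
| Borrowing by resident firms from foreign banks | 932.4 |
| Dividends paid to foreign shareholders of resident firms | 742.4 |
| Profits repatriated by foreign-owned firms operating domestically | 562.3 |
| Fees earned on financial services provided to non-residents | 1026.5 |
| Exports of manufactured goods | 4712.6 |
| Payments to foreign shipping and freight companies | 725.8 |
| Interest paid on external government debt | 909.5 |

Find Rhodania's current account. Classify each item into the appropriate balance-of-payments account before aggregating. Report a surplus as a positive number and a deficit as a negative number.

2720.8

Goods: 4712.6
Services: -725.8 - 941.6 + 1026.5 = -640.9
Primary income: -909.5 + 583.6 - 562.3 - 742.4 = -1630.6
Secondary income: 279.7
Current account = 4712.6 + (-640.9) + (-1630.6) + 279.7 = 2720.8
(Excluded from the current account — capital account: capital transfers received from emigrants 172.7, sale of embassy land to a foreign government 71.9; financial account: increase in resident deposits held at foreign banks 784.1, borrowing by resident firms from foreign banks 932.4.)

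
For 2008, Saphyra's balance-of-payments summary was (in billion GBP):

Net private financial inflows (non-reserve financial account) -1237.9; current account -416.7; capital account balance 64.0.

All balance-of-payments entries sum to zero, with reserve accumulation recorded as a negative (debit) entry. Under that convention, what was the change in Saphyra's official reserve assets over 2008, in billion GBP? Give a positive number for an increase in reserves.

-1590.6

Official reserve transactions balance = -((-416.7) + 64.0 + (-1237.9)) = 1590.6
An accumulation of reserves is recorded as a debit (negative entry), so the change in the stock of reserves is the negative of that balance.
Change in official reserves = -(1590.6) = -1590.6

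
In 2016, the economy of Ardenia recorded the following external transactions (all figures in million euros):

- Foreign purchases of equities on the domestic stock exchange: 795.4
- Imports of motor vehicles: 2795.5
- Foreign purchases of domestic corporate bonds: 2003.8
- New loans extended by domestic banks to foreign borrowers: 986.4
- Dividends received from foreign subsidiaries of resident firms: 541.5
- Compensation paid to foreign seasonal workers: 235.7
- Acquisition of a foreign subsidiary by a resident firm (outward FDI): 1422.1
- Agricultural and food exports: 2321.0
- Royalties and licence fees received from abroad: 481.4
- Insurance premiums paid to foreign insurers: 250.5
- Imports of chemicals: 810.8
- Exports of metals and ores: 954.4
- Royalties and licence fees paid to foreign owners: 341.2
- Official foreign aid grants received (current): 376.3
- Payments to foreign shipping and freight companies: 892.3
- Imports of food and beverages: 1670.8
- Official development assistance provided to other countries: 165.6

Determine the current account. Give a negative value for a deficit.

-2487.8

Goods: -1670.8 - 810.8 + 954.4 - 2795.5 + 2321.0 = -2001.7
Services: 481.4 - 341.2 - 250.5 - 892.3 = -1002.6
Primary income: 541.5 - 235.7 = 305.8
Secondary income: 376.3 - 165.6 = 210.7
Current account = (-2001.7) + (-1002.6) + 305.8 + 210.7 = -2487.8
(Excluded from the current account — financial account: foreign purchases of equities on the domestic stock exchange 795.4, foreign purchases of domestic corporate bonds 2003.8, new loans extended by domestic banks to foreign borrowers 986.4, acquisition of a foreign subsidiary by a resident firm (outward FDI) 1422.1.)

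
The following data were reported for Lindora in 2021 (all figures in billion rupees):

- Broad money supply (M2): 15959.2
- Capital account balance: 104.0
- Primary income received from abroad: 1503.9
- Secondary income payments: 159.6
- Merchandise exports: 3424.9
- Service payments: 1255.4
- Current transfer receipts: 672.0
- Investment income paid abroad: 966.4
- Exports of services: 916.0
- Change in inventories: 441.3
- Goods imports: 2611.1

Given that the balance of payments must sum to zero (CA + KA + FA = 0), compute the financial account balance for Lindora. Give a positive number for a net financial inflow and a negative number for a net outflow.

Goods balance = 3424.9 - 2611.1 = 813.8
Services balance = 916.0 - 1255.4 = -339.4
Trade balance (goods + services) = 813.8 + (-339.4) = 474.4
Net primary income = 1503.9 - 966.4 = 537.5
Net secondary income = 672.0 - 159.6 = 512.4
Current account = 474.4 + 537.5 + 512.4 = 1524.3
Financial account = -(1524.3 + 104.0) = -1628.3

-1628.3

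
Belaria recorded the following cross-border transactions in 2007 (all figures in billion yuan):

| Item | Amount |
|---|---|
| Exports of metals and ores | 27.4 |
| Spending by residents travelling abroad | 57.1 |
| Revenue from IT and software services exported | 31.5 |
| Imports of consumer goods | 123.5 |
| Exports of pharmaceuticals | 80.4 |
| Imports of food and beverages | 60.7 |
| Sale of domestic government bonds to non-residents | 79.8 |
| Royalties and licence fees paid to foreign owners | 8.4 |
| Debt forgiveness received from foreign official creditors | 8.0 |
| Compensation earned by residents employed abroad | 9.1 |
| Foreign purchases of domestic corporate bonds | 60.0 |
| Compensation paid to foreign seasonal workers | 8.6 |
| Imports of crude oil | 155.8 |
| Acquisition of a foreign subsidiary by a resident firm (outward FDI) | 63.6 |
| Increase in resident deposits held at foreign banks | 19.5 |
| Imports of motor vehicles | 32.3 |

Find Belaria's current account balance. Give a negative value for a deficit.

Goods: -60.7 + 80.4 - 123.5 - 32.3 + 27.4 - 155.8 = -264.5
Services: -8.4 - 57.1 + 31.5 = -34.0
Primary income: -8.6 + 9.1 = 0.5
Current account = (-264.5) + (-34.0) + 0.5 = -298.0
(Excluded from the current account — financial account: sale of domestic government bonds to non-residents 79.8, foreign purchases of domestic corporate bonds 60.0, acquisition of a foreign subsidiary by a resident firm (outward FDI) 63.6, increase in resident deposits held at foreign banks 19.5; capital account: debt forgiveness received from foreign official creditors 8.0.)

-298.0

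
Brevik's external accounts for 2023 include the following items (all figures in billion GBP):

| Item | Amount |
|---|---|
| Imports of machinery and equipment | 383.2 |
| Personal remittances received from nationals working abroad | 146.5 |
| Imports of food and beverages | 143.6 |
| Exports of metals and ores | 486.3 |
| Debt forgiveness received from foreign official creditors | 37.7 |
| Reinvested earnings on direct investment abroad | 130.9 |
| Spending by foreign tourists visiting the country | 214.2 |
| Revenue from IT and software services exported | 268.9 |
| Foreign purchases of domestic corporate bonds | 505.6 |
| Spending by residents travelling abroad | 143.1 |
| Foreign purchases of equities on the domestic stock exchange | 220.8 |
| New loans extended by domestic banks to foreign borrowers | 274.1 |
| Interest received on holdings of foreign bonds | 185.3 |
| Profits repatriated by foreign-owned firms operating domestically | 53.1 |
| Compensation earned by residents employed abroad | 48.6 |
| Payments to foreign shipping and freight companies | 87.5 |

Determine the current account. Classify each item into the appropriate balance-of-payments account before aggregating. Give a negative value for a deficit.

670.2

Goods: -383.2 + 486.3 - 143.6 = -40.5
Services: -143.1 + 214.2 - 87.5 + 268.9 = 252.5
Primary income: 185.3 + 130.9 + 48.6 - 53.1 = 311.7
Secondary income: 146.5
Current account = (-40.5) + 252.5 + 311.7 + 146.5 = 670.2
(Excluded from the current account — capital account: debt forgiveness received from foreign official creditors 37.7; financial account: foreign purchases of domestic corporate bonds 505.6, foreign purchases of equities on the domestic stock exchange 220.8, new loans extended by domestic banks to foreign borrowers 274.1.)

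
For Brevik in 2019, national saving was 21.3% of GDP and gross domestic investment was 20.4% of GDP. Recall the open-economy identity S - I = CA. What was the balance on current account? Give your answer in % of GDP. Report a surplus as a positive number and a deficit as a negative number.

0.9

CA = S - I = 21.3 - 20.4 = 0.9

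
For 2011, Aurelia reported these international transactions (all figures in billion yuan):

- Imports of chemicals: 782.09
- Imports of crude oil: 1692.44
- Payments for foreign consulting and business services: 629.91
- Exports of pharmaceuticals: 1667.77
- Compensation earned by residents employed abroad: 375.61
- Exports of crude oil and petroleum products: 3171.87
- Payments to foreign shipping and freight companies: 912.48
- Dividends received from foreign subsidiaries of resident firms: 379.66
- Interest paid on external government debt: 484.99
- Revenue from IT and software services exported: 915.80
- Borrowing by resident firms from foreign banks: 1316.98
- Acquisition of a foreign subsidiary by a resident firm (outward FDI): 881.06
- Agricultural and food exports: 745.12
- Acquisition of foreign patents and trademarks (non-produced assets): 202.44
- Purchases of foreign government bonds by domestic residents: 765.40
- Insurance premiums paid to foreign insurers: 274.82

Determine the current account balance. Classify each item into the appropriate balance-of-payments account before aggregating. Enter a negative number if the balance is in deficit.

2479.10

Goods: 3171.87 - 1692.44 + 745.12 - 782.09 + 1667.77 = 3110.23
Services: -912.48 - 629.91 - 274.82 + 915.80 = -901.41
Primary income: 375.61 + 379.66 - 484.99 = 270.28
Current account = 3110.23 + (-901.41) + 270.28 = 2479.10
(Excluded from the current account — financial account: borrowing by resident firms from foreign banks 1316.98, acquisition of a foreign subsidiary by a resident firm (outward FDI) 881.06, purchases of foreign government bonds by domestic residents 765.40; capital account: acquisition of foreign patents and trademarks (non-produced assets) 202.44.)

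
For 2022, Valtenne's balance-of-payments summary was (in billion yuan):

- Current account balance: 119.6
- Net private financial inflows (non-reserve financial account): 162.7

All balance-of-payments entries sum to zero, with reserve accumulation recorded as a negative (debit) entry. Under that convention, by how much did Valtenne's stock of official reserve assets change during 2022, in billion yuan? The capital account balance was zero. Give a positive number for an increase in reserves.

Official reserve transactions balance = -(119.6 + 162.7) = -282.3
An accumulation of reserves is recorded as a debit (negative entry), so the change in the stock of reserves is the negative of that balance.
Change in official reserves = -(-282.3) = 282.3

282.3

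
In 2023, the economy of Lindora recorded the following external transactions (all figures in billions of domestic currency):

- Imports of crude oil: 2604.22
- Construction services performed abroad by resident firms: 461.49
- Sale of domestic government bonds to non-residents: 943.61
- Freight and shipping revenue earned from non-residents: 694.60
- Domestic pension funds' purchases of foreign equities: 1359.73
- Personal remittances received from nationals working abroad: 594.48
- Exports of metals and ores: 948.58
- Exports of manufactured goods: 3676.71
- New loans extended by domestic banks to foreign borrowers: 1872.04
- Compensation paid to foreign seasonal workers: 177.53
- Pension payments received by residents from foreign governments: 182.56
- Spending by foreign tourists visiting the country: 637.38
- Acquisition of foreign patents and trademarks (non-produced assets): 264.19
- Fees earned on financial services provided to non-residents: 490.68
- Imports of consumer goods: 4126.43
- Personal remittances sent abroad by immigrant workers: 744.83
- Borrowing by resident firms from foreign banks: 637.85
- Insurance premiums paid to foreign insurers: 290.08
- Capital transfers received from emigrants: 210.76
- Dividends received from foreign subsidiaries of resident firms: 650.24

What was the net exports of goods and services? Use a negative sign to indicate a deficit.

-111.29

Goods: -4126.43 - 2604.22 + 3676.71 + 948.58 = -2105.36
Services: 637.38 + 461.49 + 490.68 + 694.60 - 290.08 = 1994.07
Trade balance = -2105.36 + 1994.07 = -111.29
(Excluded from the trade balance — financial account: sale of domestic government bonds to non-residents 943.61, domestic pension funds' purchases of foreign equities 1359.73, new loans extended by domestic banks to foreign borrowers 1872.04, borrowing by resident firms from foreign banks 637.85; secondary income: personal remittances received from nationals working abroad 594.48, pension payments received by residents from foreign governments 182.56, personal remittances sent abroad by immigrant workers 744.83; primary income: compensation paid to foreign seasonal workers 177.53, dividends received from foreign subsidiaries of resident firms 650.24; capital account: acquisition of foreign patents and trademarks (non-produced assets) 264.19, capital transfers received from emigrants 210.76.)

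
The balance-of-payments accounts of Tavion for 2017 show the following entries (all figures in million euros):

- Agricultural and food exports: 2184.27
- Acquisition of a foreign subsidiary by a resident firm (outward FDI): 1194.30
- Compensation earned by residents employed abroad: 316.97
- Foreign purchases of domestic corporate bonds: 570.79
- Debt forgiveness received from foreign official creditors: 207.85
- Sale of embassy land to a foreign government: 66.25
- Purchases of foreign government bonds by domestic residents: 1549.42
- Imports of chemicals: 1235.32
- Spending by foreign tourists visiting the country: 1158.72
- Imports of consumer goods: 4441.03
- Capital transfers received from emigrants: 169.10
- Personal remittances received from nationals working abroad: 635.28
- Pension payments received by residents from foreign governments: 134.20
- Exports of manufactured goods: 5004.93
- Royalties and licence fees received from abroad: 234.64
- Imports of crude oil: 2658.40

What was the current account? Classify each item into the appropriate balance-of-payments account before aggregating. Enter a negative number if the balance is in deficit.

Goods: 2184.27 - 4441.03 - 1235.32 + 5004.93 - 2658.40 = -1145.55
Services: 1158.72 + 234.64 = 1393.36
Primary income: 316.97
Secondary income: 134.20 + 635.28 = 769.48
Current account = (-1145.55) + 1393.36 + 316.97 + 769.48 = 1334.26
(Excluded from the current account — financial account: acquisition of a foreign subsidiary by a resident firm (outward FDI) 1194.30, foreign purchases of domestic corporate bonds 570.79, purchases of foreign government bonds by domestic residents 1549.42; capital account: debt forgiveness received from foreign official creditors 207.85, sale of embassy land to a foreign government 66.25, capital transfers received from emigrants 169.10.)

1334.26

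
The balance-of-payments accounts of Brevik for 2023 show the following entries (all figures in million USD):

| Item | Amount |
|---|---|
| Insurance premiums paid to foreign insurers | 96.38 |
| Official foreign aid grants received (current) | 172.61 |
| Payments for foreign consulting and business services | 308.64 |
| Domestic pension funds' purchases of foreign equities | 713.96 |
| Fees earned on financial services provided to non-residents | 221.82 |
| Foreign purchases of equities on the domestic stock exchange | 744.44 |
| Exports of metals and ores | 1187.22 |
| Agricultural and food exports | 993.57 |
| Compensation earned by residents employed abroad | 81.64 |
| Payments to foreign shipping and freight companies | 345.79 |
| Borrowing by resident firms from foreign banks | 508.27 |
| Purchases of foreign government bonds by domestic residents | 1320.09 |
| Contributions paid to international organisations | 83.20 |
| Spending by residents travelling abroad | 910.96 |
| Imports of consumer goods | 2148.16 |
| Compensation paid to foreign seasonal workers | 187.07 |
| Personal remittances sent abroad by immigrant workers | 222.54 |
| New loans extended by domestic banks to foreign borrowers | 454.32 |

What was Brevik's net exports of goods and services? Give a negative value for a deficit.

Goods: 1187.22 + 993.57 - 2148.16 = 32.63
Services: -308.64 - 910.96 + 221.82 - 345.79 - 96.38 = -1439.95
Trade balance = 32.63 + (-1439.95) = -1407.32
(Excluded from the trade balance — secondary income: official foreign aid grants received (current) 172.61, contributions paid to international organisations 83.20, personal remittances sent abroad by immigrant workers 222.54; financial account: domestic pension funds' purchases of foreign equities 713.96, foreign purchases of equities on the domestic stock exchange 744.44, borrowing by resident firms from foreign banks 508.27, purchases of foreign government bonds by domestic residents 1320.09, new loans extended by domestic banks to foreign borrowers 454.32; primary income: compensation earned by residents employed abroad 81.64, compensation paid to foreign seasonal workers 187.07.)

-1407.32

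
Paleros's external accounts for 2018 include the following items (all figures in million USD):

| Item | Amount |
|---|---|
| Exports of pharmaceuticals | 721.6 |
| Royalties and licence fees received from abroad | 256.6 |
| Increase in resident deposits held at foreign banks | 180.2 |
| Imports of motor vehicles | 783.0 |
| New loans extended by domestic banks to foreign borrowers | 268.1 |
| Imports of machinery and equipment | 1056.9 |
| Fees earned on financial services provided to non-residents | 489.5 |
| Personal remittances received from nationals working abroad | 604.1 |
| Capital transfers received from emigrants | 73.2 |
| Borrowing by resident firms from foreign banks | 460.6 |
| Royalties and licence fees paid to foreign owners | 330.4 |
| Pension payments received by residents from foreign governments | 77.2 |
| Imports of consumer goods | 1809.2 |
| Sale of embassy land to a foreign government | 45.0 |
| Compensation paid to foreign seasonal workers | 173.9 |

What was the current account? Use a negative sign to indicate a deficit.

Goods: -783.0 - 1056.9 + 721.6 - 1809.2 = -2927.5
Services: 489.5 + 256.6 - 330.4 = 415.7
Primary income: -173.9
Secondary income: 77.2 + 604.1 = 681.3
Current account = (-2927.5) + 415.7 + (-173.9) + 681.3 = -2004.4
(Excluded from the current account — financial account: increase in resident deposits held at foreign banks 180.2, new loans extended by domestic banks to foreign borrowers 268.1, borrowing by resident firms from foreign banks 460.6; capital account: capital transfers received from emigrants 73.2, sale of embassy land to a foreign government 45.0.)

-2004.4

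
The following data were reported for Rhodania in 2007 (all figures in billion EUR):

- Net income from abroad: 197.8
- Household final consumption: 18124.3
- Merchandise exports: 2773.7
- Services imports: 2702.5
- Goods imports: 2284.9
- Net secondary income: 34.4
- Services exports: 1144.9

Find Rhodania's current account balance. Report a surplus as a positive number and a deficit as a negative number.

-836.6

Goods balance = 2773.7 - 2284.9 = 488.8
Services balance = 1144.9 - 2702.5 = -1557.6
Trade balance (goods + services) = 488.8 + (-1557.6) = -1068.8
Net primary income = 197.8
Net secondary income = 34.4
Current account = -1068.8 + 197.8 + 34.4 = -836.6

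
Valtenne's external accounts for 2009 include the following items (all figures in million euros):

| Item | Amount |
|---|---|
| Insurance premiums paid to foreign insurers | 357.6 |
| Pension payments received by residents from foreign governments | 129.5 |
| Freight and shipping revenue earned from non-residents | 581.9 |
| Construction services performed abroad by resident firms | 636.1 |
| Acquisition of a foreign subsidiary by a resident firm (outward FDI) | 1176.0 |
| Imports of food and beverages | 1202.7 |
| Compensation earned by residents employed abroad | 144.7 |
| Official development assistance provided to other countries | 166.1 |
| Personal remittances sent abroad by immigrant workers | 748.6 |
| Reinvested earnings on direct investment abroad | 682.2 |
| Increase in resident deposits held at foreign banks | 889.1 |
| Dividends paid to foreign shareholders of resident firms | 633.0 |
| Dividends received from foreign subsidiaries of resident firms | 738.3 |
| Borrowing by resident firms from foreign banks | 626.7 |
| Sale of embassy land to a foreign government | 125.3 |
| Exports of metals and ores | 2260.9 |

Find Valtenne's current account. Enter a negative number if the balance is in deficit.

2065.6

Goods: 2260.9 - 1202.7 = 1058.2
Services: 581.9 + 636.1 - 357.6 = 860.4
Primary income: 682.2 + 738.3 - 633.0 + 144.7 = 932.2
Secondary income: -748.6 - 166.1 + 129.5 = -785.2
Current account = 1058.2 + 860.4 + 932.2 + (-785.2) = 2065.6
(Excluded from the current account — financial account: acquisition of a foreign subsidiary by a resident firm (outward FDI) 1176.0, increase in resident deposits held at foreign banks 889.1, borrowing by resident firms from foreign banks 626.7; capital account: sale of embassy land to a foreign government 125.3.)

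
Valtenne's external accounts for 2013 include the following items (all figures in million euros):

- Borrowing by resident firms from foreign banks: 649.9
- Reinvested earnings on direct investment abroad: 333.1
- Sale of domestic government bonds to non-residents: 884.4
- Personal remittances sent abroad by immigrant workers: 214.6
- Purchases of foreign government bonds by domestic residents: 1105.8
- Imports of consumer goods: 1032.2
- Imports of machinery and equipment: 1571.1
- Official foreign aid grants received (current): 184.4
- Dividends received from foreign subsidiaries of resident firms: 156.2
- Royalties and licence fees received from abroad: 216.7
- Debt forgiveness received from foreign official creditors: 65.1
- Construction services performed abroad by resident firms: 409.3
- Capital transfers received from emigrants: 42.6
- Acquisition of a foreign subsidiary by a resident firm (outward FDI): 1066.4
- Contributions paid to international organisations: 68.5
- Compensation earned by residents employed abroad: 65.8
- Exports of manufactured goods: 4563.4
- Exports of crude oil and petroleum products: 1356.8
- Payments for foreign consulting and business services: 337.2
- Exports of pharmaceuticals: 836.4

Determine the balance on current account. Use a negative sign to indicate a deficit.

4898.5

Goods: -1571.1 + 4563.4 + 1356.8 - 1032.2 + 836.4 = 4153.3
Services: -337.2 + 216.7 + 409.3 = 288.8
Primary income: 333.1 + 65.8 + 156.2 = 555.1
Secondary income: -214.6 - 68.5 + 184.4 = -98.7
Current account = 4153.3 + 288.8 + 555.1 + (-98.7) = 4898.5
(Excluded from the current account — financial account: borrowing by resident firms from foreign banks 649.9, sale of domestic government bonds to non-residents 884.4, purchases of foreign government bonds by domestic residents 1105.8, acquisition of a foreign subsidiary by a resident firm (outward FDI) 1066.4; capital account: debt forgiveness received from foreign official creditors 65.1, capital transfers received from emigrants 42.6.)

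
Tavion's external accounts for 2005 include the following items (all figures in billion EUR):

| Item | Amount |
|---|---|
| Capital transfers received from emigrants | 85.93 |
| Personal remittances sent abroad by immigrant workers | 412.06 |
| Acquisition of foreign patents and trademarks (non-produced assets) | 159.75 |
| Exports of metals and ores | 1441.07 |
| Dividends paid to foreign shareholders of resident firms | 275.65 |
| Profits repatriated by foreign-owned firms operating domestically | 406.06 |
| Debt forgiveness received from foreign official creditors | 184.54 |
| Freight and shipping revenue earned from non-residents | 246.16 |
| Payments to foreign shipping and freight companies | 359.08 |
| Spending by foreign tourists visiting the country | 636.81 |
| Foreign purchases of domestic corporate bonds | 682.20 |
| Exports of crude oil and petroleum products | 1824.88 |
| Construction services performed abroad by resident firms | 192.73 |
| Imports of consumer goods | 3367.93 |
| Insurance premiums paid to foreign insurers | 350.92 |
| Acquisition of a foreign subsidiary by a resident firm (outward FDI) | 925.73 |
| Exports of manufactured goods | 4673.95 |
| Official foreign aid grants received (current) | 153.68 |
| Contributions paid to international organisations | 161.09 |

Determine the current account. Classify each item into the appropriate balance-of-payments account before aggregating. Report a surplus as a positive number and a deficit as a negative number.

Goods: 1441.07 + 1824.88 - 3367.93 + 4673.95 = 4571.97
Services: -350.92 - 359.08 + 246.16 + 636.81 + 192.73 = 365.70
Primary income: -275.65 - 406.06 = -681.71
Secondary income: -412.06 - 161.09 + 153.68 = -419.47
Current account = 4571.97 + 365.70 + (-681.71) + (-419.47) = 3836.49
(Excluded from the current account — capital account: capital transfers received from emigrants 85.93, acquisition of foreign patents and trademarks (non-produced assets) 159.75, debt forgiveness received from foreign official creditors 184.54; financial account: foreign purchases of domestic corporate bonds 682.20, acquisition of a foreign subsidiary by a resident firm (outward FDI) 925.73.)

3836.49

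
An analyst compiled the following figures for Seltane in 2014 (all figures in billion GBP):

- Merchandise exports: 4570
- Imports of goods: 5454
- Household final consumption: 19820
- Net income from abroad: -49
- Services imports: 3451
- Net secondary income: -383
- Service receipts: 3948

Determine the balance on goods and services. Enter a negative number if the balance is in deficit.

-387

Goods balance = 4570 - 5454 = -884
Services balance = 3948 - 3451 = 497
Trade balance (goods + services) = -884 + 497 = -387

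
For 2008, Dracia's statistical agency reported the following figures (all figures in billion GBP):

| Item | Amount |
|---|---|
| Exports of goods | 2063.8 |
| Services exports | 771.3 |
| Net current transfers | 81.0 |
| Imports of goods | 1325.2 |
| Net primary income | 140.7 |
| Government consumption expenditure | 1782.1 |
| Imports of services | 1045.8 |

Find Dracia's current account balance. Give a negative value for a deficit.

Goods balance = 2063.8 - 1325.2 = 738.6
Services balance = 771.3 - 1045.8 = -274.5
Trade balance (goods + services) = 738.6 + (-274.5) = 464.1
Net primary income = 140.7
Net secondary income = 81.0
Current account = 464.1 + 140.7 + 81.0 = 685.8

685.8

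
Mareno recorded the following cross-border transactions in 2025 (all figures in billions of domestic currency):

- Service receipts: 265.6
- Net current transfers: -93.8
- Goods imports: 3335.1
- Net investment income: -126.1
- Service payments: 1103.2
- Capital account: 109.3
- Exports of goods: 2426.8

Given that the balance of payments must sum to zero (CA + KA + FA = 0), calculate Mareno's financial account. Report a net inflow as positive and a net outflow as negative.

Goods balance = 2426.8 - 3335.1 = -908.3
Services balance = 265.6 - 1103.2 = -837.6
Trade balance (goods + services) = -908.3 + (-837.6) = -1745.9
Net primary income = -126.1
Net secondary income = -93.8
Current account = -1745.9 + (-126.1) + (-93.8) = -1965.8
Financial account = -(-1965.8 + 109.3) = 1856.5

1856.5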